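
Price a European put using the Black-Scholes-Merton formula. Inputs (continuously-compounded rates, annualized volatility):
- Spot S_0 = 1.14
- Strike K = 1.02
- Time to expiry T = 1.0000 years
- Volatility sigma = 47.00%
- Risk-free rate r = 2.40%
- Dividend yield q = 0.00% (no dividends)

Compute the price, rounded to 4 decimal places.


d1 = (ln(S/K) + (r - q + 0.5*sigma^2) * T) / (sigma * sqrt(T)) = 0.52271412
d2 = d1 - sigma * sqrt(T) = 0.05271412
exp(-rT) = 0.97628571; exp(-qT) = 1.00000000
P = K * exp(-rT) * N(-d2) - S_0 * exp(-qT) * N(-d1)
N(-d1) = 0.30058661; N(-d2) = 0.47897985
P = 1.0200 * 0.97628571 * 0.47897985 - 1.1400 * 1.00000000 * 0.30058661 = 0.1343

Answer: Price = 0.1343


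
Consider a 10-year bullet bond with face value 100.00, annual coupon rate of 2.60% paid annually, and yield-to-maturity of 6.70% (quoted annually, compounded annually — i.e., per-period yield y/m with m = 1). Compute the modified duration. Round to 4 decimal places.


Coupon per period c = face * coupon_rate / m = 2.600000
Periods per year m = 1; per-period yield y/m = 0.067000
Number of cashflows N = 10
Cashflows (t years, CF_t, discount factor 1/(1+y/m)^(m*t), PV):
  t = 1.0000: CF_t = 2.600000, DF = 0.937207, PV = 2.436739
  t = 2.0000: CF_t = 2.600000, DF = 0.878357, PV = 2.283729
  t = 3.0000: CF_t = 2.600000, DF = 0.823203, PV = 2.140327
  t = 4.0000: CF_t = 2.600000, DF = 0.771511, PV = 2.005930
  t = 5.0000: CF_t = 2.600000, DF = 0.723066, PV = 1.879971
  t = 6.0000: CF_t = 2.600000, DF = 0.677663, PV = 1.761923
  t = 7.0000: CF_t = 2.600000, DF = 0.635110, PV = 1.651286
  t = 8.0000: CF_t = 2.600000, DF = 0.595230, PV = 1.547597
  t = 9.0000: CF_t = 2.600000, DF = 0.557854, PV = 1.450419
  t = 10.0000: CF_t = 102.600000, DF = 0.522824, PV = 53.641778
Price P = sum_t PV_t = 70.799699
First compute Macaulay numerator sum_t t * PV_t:
  t * PV_t at t = 1.0000: 2.436739
  t * PV_t at t = 2.0000: 4.567457
  t * PV_t at t = 3.0000: 6.420980
  t * PV_t at t = 4.0000: 8.023718
  t * PV_t at t = 5.0000: 9.399857
  t * PV_t at t = 6.0000: 10.571536
  t * PV_t at t = 7.0000: 11.559005
  t * PV_t at t = 8.0000: 12.380779
  t * PV_t at t = 9.0000: 13.053774
  t * PV_t at t = 10.0000: 536.417783
Macaulay duration D = 614.831628 / 70.799699 = 8.684099
Modified duration = D / (1 + y/m) = 8.684099 / (1 + 0.067000) = 8.138800

Answer: Modified duration = 8.1388


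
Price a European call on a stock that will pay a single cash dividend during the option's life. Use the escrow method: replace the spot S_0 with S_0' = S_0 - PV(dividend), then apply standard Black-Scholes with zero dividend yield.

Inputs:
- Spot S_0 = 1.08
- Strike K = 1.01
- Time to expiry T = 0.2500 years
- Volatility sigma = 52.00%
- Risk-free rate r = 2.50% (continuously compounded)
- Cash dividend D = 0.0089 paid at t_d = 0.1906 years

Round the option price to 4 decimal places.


Answer: Price = 0.1443

Derivation:
PV(D) = D * exp(-r * t_d) = 0.0089 * 0.99524633 = 0.00885769
S_0' = S_0 - PV(D) = 1.0800 - 0.00885769 = 1.07114231
d1 = (ln(S_0'/K) + (r + sigma^2/2)*T) / (sigma*sqrt(T)) = 0.38009741
d2 = d1 - sigma*sqrt(T) = 0.12009741
exp(-rT) = 0.99376949
N(d1) = 0.64806344; N(d2) = 0.54779701
C = S_0' * N(d1) - K * exp(-rT) * N(d2) = 1.07114231 * 0.64806344 - 1.0100 * 0.99376949 * 0.54779701 = 0.1443


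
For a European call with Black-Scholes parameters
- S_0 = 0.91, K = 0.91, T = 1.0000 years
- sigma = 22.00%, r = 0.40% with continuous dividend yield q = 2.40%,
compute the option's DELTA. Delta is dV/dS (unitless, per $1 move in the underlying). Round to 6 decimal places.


Answer: Delta = 0.495578

Derivation:
d1 = 0.0190909091; d2 = -0.2009090909
phi(d1) = 0.3988695872; exp(-qT) = 0.9762857098; exp(-rT) = 0.9960079893
N(d1) = 0.5076157082
Delta = exp(-qT) * N(d1) = 0.9762857098 * 0.5076157082 = 0.495578


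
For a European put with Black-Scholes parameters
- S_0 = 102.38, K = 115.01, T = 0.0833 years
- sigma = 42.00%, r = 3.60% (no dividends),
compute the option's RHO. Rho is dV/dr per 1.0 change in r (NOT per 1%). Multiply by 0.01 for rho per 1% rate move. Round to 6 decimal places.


d1 = -0.8742983614; d2 = -0.9955176668
phi(d1) = 0.2722220064; exp(-qT) = 1.0000000000; exp(-rT) = 0.9970056919
N(-d2) = 0.8402577219
Rho = -K*T*exp(-rT)*N(-d2) = -115.0100 * 0.0833 * 0.9970056919 * 0.8402577219 = -8.025845

Answer: Rho = -8.025845


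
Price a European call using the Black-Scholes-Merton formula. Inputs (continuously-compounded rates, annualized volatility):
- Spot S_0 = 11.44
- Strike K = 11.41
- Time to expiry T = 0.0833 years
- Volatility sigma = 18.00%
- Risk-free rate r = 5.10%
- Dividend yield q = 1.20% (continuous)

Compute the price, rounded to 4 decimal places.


Answer: Price = 0.2711

Derivation:
d1 = (ln(S/K) + (r - q + 0.5*sigma^2) * T) / (sigma * sqrt(T)) = 0.13905341
d2 = d1 - sigma * sqrt(T) = 0.08710228
exp(-rT) = 0.99576071; exp(-qT) = 0.99900090
C = S_0 * exp(-qT) * N(d1) - K * exp(-rT) * N(d2)
N(d1) = 0.55529603; N(d2) = 0.53470489
C = 11.4400 * 0.99900090 * 0.55529603 - 11.4100 * 0.99576071 * 0.53470489 = 0.2711


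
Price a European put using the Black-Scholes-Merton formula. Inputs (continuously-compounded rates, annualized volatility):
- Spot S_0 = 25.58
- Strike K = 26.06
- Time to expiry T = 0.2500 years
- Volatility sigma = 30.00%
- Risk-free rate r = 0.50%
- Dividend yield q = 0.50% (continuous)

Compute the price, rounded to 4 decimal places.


Answer: Price = 1.7932

Derivation:
d1 = (ln(S/K) + (r - q + 0.5*sigma^2) * T) / (sigma * sqrt(T)) = -0.04893850
d2 = d1 - sigma * sqrt(T) = -0.19893850
exp(-rT) = 0.99875078; exp(-qT) = 0.99875078
P = K * exp(-rT) * N(-d2) - S_0 * exp(-qT) * N(-d1)
N(-d1) = 0.51951585; N(-d2) = 0.57884458
P = 26.0600 * 0.99875078 * 0.57884458 - 25.5800 * 0.99875078 * 0.51951585 = 1.7932


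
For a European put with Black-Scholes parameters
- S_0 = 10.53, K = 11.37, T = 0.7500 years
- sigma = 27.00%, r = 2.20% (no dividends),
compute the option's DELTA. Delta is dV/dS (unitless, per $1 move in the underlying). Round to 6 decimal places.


d1 = -0.1407557787; d2 = -0.3745826377
phi(d1) = 0.3950098302; exp(-qT) = 1.0000000000; exp(-rT) = 0.9836353794
N(-d1) = 0.5559685607
Delta = -exp(-qT) * N(-d1) = -1.0000000000 * 0.5559685607 = -0.555969

Answer: Delta = -0.555969


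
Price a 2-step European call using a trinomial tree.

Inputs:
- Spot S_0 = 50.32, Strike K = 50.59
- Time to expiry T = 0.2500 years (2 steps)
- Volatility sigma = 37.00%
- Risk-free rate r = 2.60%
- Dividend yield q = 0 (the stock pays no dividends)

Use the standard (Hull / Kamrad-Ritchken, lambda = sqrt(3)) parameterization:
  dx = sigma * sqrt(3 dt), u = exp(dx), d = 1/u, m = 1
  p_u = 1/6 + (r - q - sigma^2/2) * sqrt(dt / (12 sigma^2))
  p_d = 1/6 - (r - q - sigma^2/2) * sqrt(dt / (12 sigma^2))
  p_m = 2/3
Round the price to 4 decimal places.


Answer: Price = V(0,0) = 3.2530

Derivation:
dt = T/N = 0.125000; dx = sigma*sqrt(3*dt) = 0.226578
u = exp(dx) = 1.254300; d = 1/u = 0.797257
p_u = 0.154957, p_m = 0.666667, p_d = 0.178376
Discount per step: exp(-r*dt) = 0.996755
Stock lattice S(k, j) with j the centered position index:
  k=0: S(0,+0) = 50.3200
  k=1: S(1,-1) = 40.1180; S(1,+0) = 50.3200; S(1,+1) = 63.1164
  k=2: S(2,-2) = 31.9844; S(2,-1) = 40.1180; S(2,+0) = 50.3200; S(2,+1) = 63.1164; S(2,+2) = 79.1669
Terminal payoffs V(N, j) = max(S_T - K, 0):
  V(2,-2) = 0.000000; V(2,-1) = 0.000000; V(2,+0) = 0.000000; V(2,+1) = 12.526386; V(2,+2) = 28.576895
Backward induction: V(k, j) = exp(-r*dt) * [p_u * V(k+1, j+1) + p_m * V(k+1, j) + p_d * V(k+1, j-1)]
  V(1,-1) = exp(-r*dt) * [p_u*0.000000 + p_m*0.000000 + p_d*0.000000] = 0.000000
  V(1,+0) = exp(-r*dt) * [p_u*12.526386 + p_m*0.000000 + p_d*0.000000] = 1.934754
  V(1,+1) = exp(-r*dt) * [p_u*28.576895 + p_m*12.526386 + p_d*0.000000] = 12.737652
  V(0,+0) = exp(-r*dt) * [p_u*12.737652 + p_m*1.934754 + p_d*0.000000] = 3.253036


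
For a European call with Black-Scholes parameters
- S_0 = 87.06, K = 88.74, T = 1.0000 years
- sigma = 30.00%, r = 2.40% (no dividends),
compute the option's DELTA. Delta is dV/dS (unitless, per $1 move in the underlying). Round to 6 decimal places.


Answer: Delta = 0.566035

Derivation:
d1 = 0.1662893006; d2 = -0.1337106994
phi(d1) = 0.3934644340; exp(-qT) = 1.0000000000; exp(-rT) = 0.9762857098
N(d1) = 0.5660353571
Delta = exp(-qT) * N(d1) = 1.0000000000 * 0.5660353571 = 0.566035


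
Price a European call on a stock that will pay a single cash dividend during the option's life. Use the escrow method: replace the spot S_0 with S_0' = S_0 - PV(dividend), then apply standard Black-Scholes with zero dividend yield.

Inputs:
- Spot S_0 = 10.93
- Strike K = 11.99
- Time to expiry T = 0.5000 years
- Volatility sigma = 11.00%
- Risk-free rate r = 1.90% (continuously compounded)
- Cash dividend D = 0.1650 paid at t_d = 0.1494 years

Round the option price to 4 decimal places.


Answer: Price = 0.0433

Derivation:
PV(D) = D * exp(-r * t_d) = 0.1650 * 0.99716543 = 0.16453230
S_0' = S_0 - PV(D) = 10.9300 - 0.16453230 = 10.76546770
d1 = (ln(S_0'/K) + (r + sigma^2/2)*T) / (sigma*sqrt(T)) = -1.22399403
d2 = d1 - sigma*sqrt(T) = -1.30177577
exp(-rT) = 0.99054498
N(d1) = 0.11047724; N(d2) = 0.09649652
C = S_0' * N(d1) - K * exp(-rT) * N(d2) = 10.76546770 * 0.11047724 - 11.9900 * 0.99054498 * 0.09649652 = 0.0433


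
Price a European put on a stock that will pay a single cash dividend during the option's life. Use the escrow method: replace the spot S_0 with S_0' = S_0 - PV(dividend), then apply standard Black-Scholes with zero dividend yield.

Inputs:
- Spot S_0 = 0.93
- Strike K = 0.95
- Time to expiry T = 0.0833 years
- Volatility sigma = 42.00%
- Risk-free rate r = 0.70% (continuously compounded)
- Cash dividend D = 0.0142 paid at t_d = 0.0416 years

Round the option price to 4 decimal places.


PV(D) = D * exp(-r * t_d) = 0.0142 * 0.99970884 = 0.01419587
S_0' = S_0 - PV(D) = 0.9300 - 0.01419587 = 0.91580413
d1 = (ln(S_0'/K) + (r + sigma^2/2)*T) / (sigma*sqrt(T)) = -0.23700276
d2 = d1 - sigma*sqrt(T) = -0.35822206
exp(-rT) = 0.99941707
N(-d1) = 0.59367268; N(-d2) = 0.63991143
P = K * exp(-rT) * N(-d2) - S_0' * N(-d1) = 0.9500 * 0.99941707 * 0.63991143 - 0.91580413 * 0.59367268 = 0.0639

Answer: Price = 0.0639


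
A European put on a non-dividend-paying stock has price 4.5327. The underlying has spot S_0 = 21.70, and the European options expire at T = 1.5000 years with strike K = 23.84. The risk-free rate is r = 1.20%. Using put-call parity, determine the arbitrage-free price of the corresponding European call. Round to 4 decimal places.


Put-call parity: C - P = S_0 * exp(-qT) - K * exp(-rT).
S_0 * exp(-qT) = 21.7000 * 1.00000000 = 21.70000000
K * exp(-rT) = 23.8400 * 0.98216103 = 23.41471901
C = P + S*exp(-qT) - K*exp(-rT)
C = 4.5327 + 21.70000000 - 23.41471901 = 2.8180

Answer: Call price = 2.8180


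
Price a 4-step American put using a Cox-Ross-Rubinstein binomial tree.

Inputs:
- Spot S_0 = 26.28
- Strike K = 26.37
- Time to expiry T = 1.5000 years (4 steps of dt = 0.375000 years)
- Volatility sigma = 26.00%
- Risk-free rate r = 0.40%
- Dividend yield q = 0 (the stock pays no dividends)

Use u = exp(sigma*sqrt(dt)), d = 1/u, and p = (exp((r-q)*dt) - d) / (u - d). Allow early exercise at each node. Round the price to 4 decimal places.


Answer: Price = V(0,0) = 3.1366

Derivation:
dt = T/N = 0.375000
u = exp(sigma*sqrt(dt)) = 1.172592; d = 1/u = 0.852811
p = (exp((r-q)*dt) - d) / (u - d) = 0.464974
Discount per step: exp(-r*dt) = 0.998501
Stock lattice S(k, i) with i counting down-moves:
  k=0: S(0,0) = 26.2800
  k=1: S(1,0) = 30.8157; S(1,1) = 22.4119
  k=2: S(2,0) = 36.1343; S(2,1) = 26.2800; S(2,2) = 19.1131
  k=3: S(3,0) = 42.3708; S(3,1) = 30.8157; S(3,2) = 22.4119; S(3,3) = 16.2999
  k=4: S(4,0) = 49.6836; S(4,1) = 36.1343; S(4,2) = 26.2800; S(4,3) = 19.1131; S(4,4) = 13.9007
Terminal payoffs V(N, i) = max(K - S_T, 0):
  V(4,0) = 0.000000; V(4,1) = 0.000000; V(4,2) = 0.090000; V(4,3) = 7.256889; V(4,4) = 12.469277
Backward induction: V(k, i) = exp(-r*dt) * [p * V(k+1, i) + (1-p) * V(k+1, i+1)]; then take max(V_cont, immediate exercise) for American.
  V(3,0) = exp(-r*dt) * [p*0.000000 + (1-p)*0.000000] = 0.000000; exercise = 0.000000; V(3,0) = max -> 0.000000
  V(3,1) = exp(-r*dt) * [p*0.000000 + (1-p)*0.090000] = 0.048080; exercise = 0.000000; V(3,1) = max -> 0.048080
  V(3,2) = exp(-r*dt) * [p*0.090000 + (1-p)*7.256889] = 3.918591; exercise = 3.958116; V(3,2) = max -> 3.958116
  V(3,3) = exp(-r*dt) * [p*7.256889 + (1-p)*12.469277] = 10.030595; exercise = 10.070121; V(3,3) = max -> 10.070121
  V(2,0) = exp(-r*dt) * [p*0.000000 + (1-p)*0.048080] = 0.025686; exercise = 0.000000; V(2,0) = max -> 0.025686
  V(2,1) = exp(-r*dt) * [p*0.048080 + (1-p)*3.958116] = 2.136844; exercise = 0.090000; V(2,1) = max -> 2.136844
  V(2,2) = exp(-r*dt) * [p*3.958116 + (1-p)*10.070121] = 7.217364; exercise = 7.256889; V(2,2) = max -> 7.256889
  V(1,0) = exp(-r*dt) * [p*0.025686 + (1-p)*2.136844] = 1.153479; exercise = 0.000000; V(1,0) = max -> 1.153479
  V(1,1) = exp(-r*dt) * [p*2.136844 + (1-p)*7.256889] = 4.868893; exercise = 3.958116; V(1,1) = max -> 4.868893
  V(0,0) = exp(-r*dt) * [p*1.153479 + (1-p)*4.868893] = 3.136614; exercise = 0.090000; V(0,0) = max -> 3.136614


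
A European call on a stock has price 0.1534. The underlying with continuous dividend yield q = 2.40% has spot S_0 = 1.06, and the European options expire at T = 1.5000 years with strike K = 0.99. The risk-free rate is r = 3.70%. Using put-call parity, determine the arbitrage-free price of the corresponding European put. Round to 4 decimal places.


Answer: Put price = 0.0674

Derivation:
Put-call parity: C - P = S_0 * exp(-qT) - K * exp(-rT).
S_0 * exp(-qT) = 1.0600 * 0.96464029 = 1.02251871
K * exp(-rT) = 0.9900 * 0.94601202 = 0.93655190
P = C - S*exp(-qT) + K*exp(-rT)
P = 0.1534 - 1.02251871 + 0.93655190 = 0.0674


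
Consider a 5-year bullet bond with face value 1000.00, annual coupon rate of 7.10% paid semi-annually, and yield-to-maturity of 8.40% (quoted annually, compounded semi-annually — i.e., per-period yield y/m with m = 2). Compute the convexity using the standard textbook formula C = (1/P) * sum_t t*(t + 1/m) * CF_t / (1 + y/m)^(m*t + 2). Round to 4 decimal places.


Answer: Convexity = 20.4785

Derivation:
Coupon per period c = face * coupon_rate / m = 35.500000
Periods per year m = 2; per-period yield y/m = 0.042000
Number of cashflows N = 10
Cashflows (t years, CF_t, discount factor 1/(1+y/m)^(m*t), PV):
  t = 0.5000: CF_t = 35.500000, DF = 0.959693, PV = 34.069098
  t = 1.0000: CF_t = 35.500000, DF = 0.921010, PV = 32.695871
  t = 1.5000: CF_t = 35.500000, DF = 0.883887, PV = 31.377995
  t = 2.0000: CF_t = 35.500000, DF = 0.848260, PV = 30.113239
  t = 2.5000: CF_t = 35.500000, DF = 0.814069, PV = 28.899462
  t = 3.0000: CF_t = 35.500000, DF = 0.781257, PV = 27.734608
  t = 3.5000: CF_t = 35.500000, DF = 0.749766, PV = 26.616707
  t = 4.0000: CF_t = 35.500000, DF = 0.719545, PV = 25.543864
  t = 4.5000: CF_t = 35.500000, DF = 0.690543, PV = 24.514265
  t = 5.0000: CF_t = 1035.500000, DF = 0.662709, PV = 686.235077
Price P = sum_t PV_t = 947.800189
Convexity numerator sum_t t*(t + 1/m) * CF_t / (1+y/m)^(m*t + 2):
  t = 0.5000: term = 15.688998
  t = 1.0000: term = 45.169859
  t = 1.5000: term = 86.698386
  t = 2.0000: term = 138.673042
  t = 2.5000: term = 199.625301
  t = 3.0000: term = 268.210577
  t = 3.5000: term = 343.199715
  t = 4.0000: term = 423.470994
  t = 4.5000: term = 508.002632
  t = 5.0000: term = 17380.816301
Convexity = (1/P) * sum = 19409.555805 / 947.800189 = 20.478531


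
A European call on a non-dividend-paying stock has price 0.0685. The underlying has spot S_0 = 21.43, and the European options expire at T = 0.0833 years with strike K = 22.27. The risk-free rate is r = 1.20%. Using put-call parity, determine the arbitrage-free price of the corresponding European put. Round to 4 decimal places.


Put-call parity: C - P = S_0 * exp(-qT) - K * exp(-rT).
S_0 * exp(-qT) = 21.4300 * 1.00000000 = 21.43000000
K * exp(-rT) = 22.2700 * 0.99900090 = 22.24775003
P = C - S*exp(-qT) + K*exp(-rT)
P = 0.0685 - 21.43000000 + 22.24775003 = 0.8863

Answer: Put price = 0.8863


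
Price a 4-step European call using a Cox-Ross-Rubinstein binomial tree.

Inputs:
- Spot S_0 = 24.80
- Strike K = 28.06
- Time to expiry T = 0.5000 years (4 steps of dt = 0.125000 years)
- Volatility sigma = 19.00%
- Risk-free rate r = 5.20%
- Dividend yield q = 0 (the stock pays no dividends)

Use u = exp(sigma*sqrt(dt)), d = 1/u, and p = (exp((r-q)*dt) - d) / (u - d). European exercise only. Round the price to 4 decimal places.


Answer: Price = V(0,0) = 0.4255

Derivation:
dt = T/N = 0.125000
u = exp(sigma*sqrt(dt)) = 1.069483; d = 1/u = 0.935031
p = (exp((r-q)*dt) - d) / (u - d) = 0.531715
Discount per step: exp(-r*dt) = 0.993521
Stock lattice S(k, i) with i counting down-moves:
  k=0: S(0,0) = 24.8000
  k=1: S(1,0) = 26.5232; S(1,1) = 23.1888
  k=2: S(2,0) = 28.3661; S(2,1) = 24.8000; S(2,2) = 21.6822
  k=3: S(3,0) = 30.3370; S(3,1) = 26.5232; S(3,2) = 23.1888; S(3,3) = 20.2736
  k=4: S(4,0) = 32.4449; S(4,1) = 28.3661; S(4,2) = 24.8000; S(4,3) = 21.6822; S(4,4) = 18.9564
Terminal payoffs V(N, i) = max(S_T - K, 0):
  V(4,0) = 4.384931; V(4,1) = 0.306076; V(4,2) = 0.000000; V(4,3) = 0.000000; V(4,4) = 0.000000
Backward induction: V(k, i) = exp(-r*dt) * [p * V(k+1, i) + (1-p) * V(k+1, i+1)].
  V(3,0) = exp(-r*dt) * [p*4.384931 + (1-p)*0.306076] = 2.458829
  V(3,1) = exp(-r*dt) * [p*0.306076 + (1-p)*0.000000] = 0.161691
  V(3,2) = exp(-r*dt) * [p*0.000000 + (1-p)*0.000000] = 0.000000
  V(3,3) = exp(-r*dt) * [p*0.000000 + (1-p)*0.000000] = 0.000000
  V(2,0) = exp(-r*dt) * [p*2.458829 + (1-p)*0.161691] = 1.374152
  V(2,1) = exp(-r*dt) * [p*0.161691 + (1-p)*0.000000] = 0.085416
  V(2,2) = exp(-r*dt) * [p*0.000000 + (1-p)*0.000000] = 0.000000
  V(1,0) = exp(-r*dt) * [p*1.374152 + (1-p)*0.085416] = 0.765663
  V(1,1) = exp(-r*dt) * [p*0.085416 + (1-p)*0.000000] = 0.045123
  V(0,0) = exp(-r*dt) * [p*0.765663 + (1-p)*0.045123] = 0.425470


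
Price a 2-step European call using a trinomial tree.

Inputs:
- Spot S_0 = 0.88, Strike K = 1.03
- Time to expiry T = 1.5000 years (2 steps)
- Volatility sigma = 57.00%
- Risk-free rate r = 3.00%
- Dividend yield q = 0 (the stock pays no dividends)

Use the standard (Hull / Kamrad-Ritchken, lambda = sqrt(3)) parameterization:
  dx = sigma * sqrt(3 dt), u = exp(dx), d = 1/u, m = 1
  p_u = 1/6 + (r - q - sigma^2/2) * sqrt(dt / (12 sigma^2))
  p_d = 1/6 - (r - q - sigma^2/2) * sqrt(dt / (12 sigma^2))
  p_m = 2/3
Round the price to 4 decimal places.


dt = T/N = 0.750000; dx = sigma*sqrt(3*dt) = 0.855000
u = exp(dx) = 2.351374; d = 1/u = 0.425283
p_u = 0.108575, p_m = 0.666667, p_d = 0.224759
Discount per step: exp(-r*dt) = 0.977751
Stock lattice S(k, j) with j the centered position index:
  k=0: S(0,+0) = 0.8800
  k=1: S(1,-1) = 0.3742; S(1,+0) = 0.8800; S(1,+1) = 2.0692
  k=2: S(2,-2) = 0.1592; S(2,-1) = 0.3742; S(2,+0) = 0.8800; S(2,+1) = 2.0692; S(2,+2) = 4.8655
Terminal payoffs V(N, j) = max(S_T - K, 0):
  V(2,-2) = 0.000000; V(2,-1) = 0.000000; V(2,+0) = 0.000000; V(2,+1) = 1.039209; V(2,+2) = 3.835486
Backward induction: V(k, j) = exp(-r*dt) * [p_u * V(k+1, j+1) + p_m * V(k+1, j) + p_d * V(k+1, j-1)]
  V(1,-1) = exp(-r*dt) * [p_u*0.000000 + p_m*0.000000 + p_d*0.000000] = 0.000000
  V(1,+0) = exp(-r*dt) * [p_u*1.039209 + p_m*0.000000 + p_d*0.000000] = 0.110321
  V(1,+1) = exp(-r*dt) * [p_u*3.835486 + p_m*1.039209 + p_d*0.000000] = 1.084563
  V(0,+0) = exp(-r*dt) * [p_u*1.084563 + p_m*0.110321 + p_d*0.000000] = 0.187047

Answer: Price = V(0,0) = 0.1870


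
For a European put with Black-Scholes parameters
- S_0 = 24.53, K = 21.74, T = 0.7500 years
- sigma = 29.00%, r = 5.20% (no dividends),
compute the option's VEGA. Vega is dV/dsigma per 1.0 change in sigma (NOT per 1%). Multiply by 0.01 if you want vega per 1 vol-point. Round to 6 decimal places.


d1 = 0.7616264458; d2 = 0.5104790787
phi(d1) = 0.2985028034; exp(-qT) = 1.0000000000; exp(-rT) = 0.9617507091
Vega = S * exp(-qT) * phi(d1) * sqrt(T) = 24.5300 * 1.0000000000 * 0.2985028034 * 0.8660254038 = 6.341275

Answer: Vega = 6.341275


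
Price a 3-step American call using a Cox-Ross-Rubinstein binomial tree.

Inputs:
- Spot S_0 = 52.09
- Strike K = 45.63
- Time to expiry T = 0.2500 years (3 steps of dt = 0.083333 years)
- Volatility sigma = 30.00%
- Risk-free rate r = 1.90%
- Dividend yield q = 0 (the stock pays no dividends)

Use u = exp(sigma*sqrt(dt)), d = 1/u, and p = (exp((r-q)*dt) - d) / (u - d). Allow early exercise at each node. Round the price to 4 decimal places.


Answer: Price = V(0,0) = 7.4075

Derivation:
dt = T/N = 0.083333
u = exp(sigma*sqrt(dt)) = 1.090463; d = 1/u = 0.917042
p = (exp((r-q)*dt) - d) / (u - d) = 0.487500
Discount per step: exp(-r*dt) = 0.998418
Stock lattice S(k, i) with i counting down-moves:
  k=0: S(0,0) = 52.0900
  k=1: S(1,0) = 56.8022; S(1,1) = 47.7687
  k=2: S(2,0) = 61.9407; S(2,1) = 52.0900; S(2,2) = 43.8059
  k=3: S(3,0) = 67.5441; S(3,1) = 56.8022; S(3,2) = 47.7687; S(3,3) = 40.1718
Terminal payoffs V(N, i) = max(S_T - K, 0):
  V(3,0) = 21.914093; V(3,1) = 11.172227; V(3,2) = 2.138692; V(3,3) = 0.000000
Backward induction: V(k, i) = exp(-r*dt) * [p * V(k+1, i) + (1-p) * V(k+1, i+1)]; then take max(V_cont, immediate exercise) for American.
  V(2,0) = exp(-r*dt) * [p*21.914093 + (1-p)*11.172227] = 16.382927; exercise = 16.310737; V(2,0) = max -> 16.382927
  V(2,1) = exp(-r*dt) * [p*11.172227 + (1-p)*2.138692] = 6.532190; exercise = 6.460000; V(2,1) = max -> 6.532190
  V(2,2) = exp(-r*dt) * [p*2.138692 + (1-p)*0.000000] = 1.040963; exercise = 0.000000; V(2,2) = max -> 1.040963
  V(1,0) = exp(-r*dt) * [p*16.382927 + (1-p)*6.532190] = 11.316493; exercise = 11.172227; V(1,0) = max -> 11.316493
  V(1,1) = exp(-r*dt) * [p*6.532190 + (1-p)*1.040963] = 3.712055; exercise = 2.138692; V(1,1) = max -> 3.712055
  V(0,0) = exp(-r*dt) * [p*11.316493 + (1-p)*3.712055] = 7.407481; exercise = 6.460000; V(0,0) = max -> 7.407481


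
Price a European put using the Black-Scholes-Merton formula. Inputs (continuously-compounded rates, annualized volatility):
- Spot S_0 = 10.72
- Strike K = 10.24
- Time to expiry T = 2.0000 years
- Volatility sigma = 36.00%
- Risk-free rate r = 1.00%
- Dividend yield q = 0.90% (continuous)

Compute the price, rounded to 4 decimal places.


Answer: Price = 1.8294

Derivation:
d1 = (ln(S/K) + (r - q + 0.5*sigma^2) * T) / (sigma * sqrt(T)) = 0.34846524
d2 = d1 - sigma * sqrt(T) = -0.16065164
exp(-rT) = 0.98019867; exp(-qT) = 0.98216103
P = K * exp(-rT) * N(-d2) - S_0 * exp(-qT) * N(-d1)
N(-d1) = 0.36374541; N(-d2) = 0.56381611
P = 10.2400 * 0.98019867 * 0.56381611 - 10.7200 * 0.98216103 * 0.36374541 = 1.8294


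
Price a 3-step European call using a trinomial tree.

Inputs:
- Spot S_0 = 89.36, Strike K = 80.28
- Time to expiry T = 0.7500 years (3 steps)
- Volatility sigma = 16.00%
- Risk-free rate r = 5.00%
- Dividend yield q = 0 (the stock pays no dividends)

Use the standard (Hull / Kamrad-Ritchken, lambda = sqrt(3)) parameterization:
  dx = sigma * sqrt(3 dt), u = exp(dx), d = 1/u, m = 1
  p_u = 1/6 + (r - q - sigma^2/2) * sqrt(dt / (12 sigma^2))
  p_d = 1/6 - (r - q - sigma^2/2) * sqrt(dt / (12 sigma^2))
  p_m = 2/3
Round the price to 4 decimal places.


Answer: Price = V(0,0) = 12.9498

Derivation:
dt = T/N = 0.250000; dx = sigma*sqrt(3*dt) = 0.138564
u = exp(dx) = 1.148623; d = 1/u = 0.870607
p_u = 0.200225, p_m = 0.666667, p_d = 0.133108
Discount per step: exp(-r*dt) = 0.987578
Stock lattice S(k, j) with j the centered position index:
  k=0: S(0,+0) = 89.3600
  k=1: S(1,-1) = 77.7975; S(1,+0) = 89.3600; S(1,+1) = 102.6410
  k=2: S(2,-2) = 67.7311; S(2,-1) = 77.7975; S(2,+0) = 89.3600; S(2,+1) = 102.6410; S(2,+2) = 117.8958
  k=3: S(3,-3) = 58.9672; S(3,-2) = 67.7311; S(3,-1) = 77.7975; S(3,+0) = 89.3600; S(3,+1) = 102.6410; S(3,+2) = 117.8958; S(3,+3) = 135.4179
Terminal payoffs V(N, j) = max(S_T - K, 0):
  V(3,-3) = 0.000000; V(3,-2) = 0.000000; V(3,-1) = 0.000000; V(3,+0) = 9.080000; V(3,+1) = 22.360975; V(3,+2) = 37.615812; V(3,+3) = 55.137872
Backward induction: V(k, j) = exp(-r*dt) * [p_u * V(k+1, j+1) + p_m * V(k+1, j) + p_d * V(k+1, j-1)]
  V(2,-2) = exp(-r*dt) * [p_u*0.000000 + p_m*0.000000 + p_d*0.000000] = 0.000000
  V(2,-1) = exp(-r*dt) * [p_u*9.080000 + p_m*0.000000 + p_d*0.000000] = 1.795460
  V(2,+0) = exp(-r*dt) * [p_u*22.360975 + p_m*9.080000 + p_d*0.000000] = 10.399750
  V(2,+1) = exp(-r*dt) * [p_u*37.615812 + p_m*22.360975 + p_d*9.080000] = 23.353816
  V(2,+2) = exp(-r*dt) * [p_u*55.137872 + p_m*37.615812 + p_d*22.360975] = 38.607997
  V(1,-1) = exp(-r*dt) * [p_u*10.399750 + p_m*1.795460 + p_d*0.000000] = 3.238529
  V(1,+0) = exp(-r*dt) * [p_u*23.353816 + p_m*10.399750 + p_d*1.795460] = 11.700998
  V(1,+1) = exp(-r*dt) * [p_u*38.607997 + p_m*23.353816 + p_d*10.399750] = 24.377167
  V(0,+0) = exp(-r*dt) * [p_u*24.377167 + p_m*11.700998 + p_d*3.238529] = 12.949774


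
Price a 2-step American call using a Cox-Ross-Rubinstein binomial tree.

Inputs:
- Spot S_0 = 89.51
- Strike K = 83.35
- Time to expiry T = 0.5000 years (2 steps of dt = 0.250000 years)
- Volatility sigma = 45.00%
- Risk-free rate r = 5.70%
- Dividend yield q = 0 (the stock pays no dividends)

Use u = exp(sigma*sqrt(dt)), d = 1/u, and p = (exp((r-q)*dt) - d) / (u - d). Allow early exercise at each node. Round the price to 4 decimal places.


Answer: Price = V(0,0) = 15.5243

Derivation:
dt = T/N = 0.250000
u = exp(sigma*sqrt(dt)) = 1.252323; d = 1/u = 0.798516
p = (exp((r-q)*dt) - d) / (u - d) = 0.475612
Discount per step: exp(-r*dt) = 0.985851
Stock lattice S(k, i) with i counting down-moves:
  k=0: S(0,0) = 89.5100
  k=1: S(1,0) = 112.0954; S(1,1) = 71.4752
  k=2: S(2,0) = 140.3796; S(2,1) = 89.5100; S(2,2) = 57.0741
Terminal payoffs V(N, i) = max(S_T - K, 0):
  V(2,0) = 57.029624; V(2,1) = 6.160000; V(2,2) = 0.000000
Backward induction: V(k, i) = exp(-r*dt) * [p * V(k+1, i) + (1-p) * V(k+1, i+1)]; then take max(V_cont, immediate exercise) for American.
  V(1,0) = exp(-r*dt) * [p*57.029624 + (1-p)*6.160000] = 29.924721; exercise = 28.745406; V(1,0) = max -> 29.924721
  V(1,1) = exp(-r*dt) * [p*6.160000 + (1-p)*0.000000] = 2.888316; exercise = 0.000000; V(1,1) = max -> 2.888316
  V(0,0) = exp(-r*dt) * [p*29.924721 + (1-p)*2.888316] = 15.524348; exercise = 6.160000; V(0,0) = max -> 15.524348


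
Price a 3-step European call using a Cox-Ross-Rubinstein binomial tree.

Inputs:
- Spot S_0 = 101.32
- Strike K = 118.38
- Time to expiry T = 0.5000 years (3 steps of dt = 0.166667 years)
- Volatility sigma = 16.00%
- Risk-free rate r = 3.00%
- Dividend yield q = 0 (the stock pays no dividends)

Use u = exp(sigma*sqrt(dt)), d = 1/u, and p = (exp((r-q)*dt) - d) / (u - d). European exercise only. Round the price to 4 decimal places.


dt = T/N = 0.166667
u = exp(sigma*sqrt(dt)) = 1.067500; d = 1/u = 0.936768
p = (exp((r-q)*dt) - d) / (u - d) = 0.522018
Discount per step: exp(-r*dt) = 0.995012
Stock lattice S(k, i) with i counting down-moves:
  k=0: S(0,0) = 101.3200
  k=1: S(1,0) = 108.1591; S(1,1) = 94.9133
  k=2: S(2,0) = 115.4599; S(2,1) = 101.3200; S(2,2) = 88.9118
  k=3: S(3,0) = 123.2535; S(3,1) = 108.1591; S(3,2) = 94.9133; S(3,3) = 83.2897
Terminal payoffs V(N, i) = max(S_T - K, 0):
  V(3,0) = 4.873475; V(3,1) = 0.000000; V(3,2) = 0.000000; V(3,3) = 0.000000
Backward induction: V(k, i) = exp(-r*dt) * [p * V(k+1, i) + (1-p) * V(k+1, i+1)].
  V(2,0) = exp(-r*dt) * [p*4.873475 + (1-p)*0.000000] = 2.531352
  V(2,1) = exp(-r*dt) * [p*0.000000 + (1-p)*0.000000] = 0.000000
  V(2,2) = exp(-r*dt) * [p*0.000000 + (1-p)*0.000000] = 0.000000
  V(1,0) = exp(-r*dt) * [p*2.531352 + (1-p)*0.000000] = 1.314820
  V(1,1) = exp(-r*dt) * [p*0.000000 + (1-p)*0.000000] = 0.000000
  V(0,0) = exp(-r*dt) * [p*1.314820 + (1-p)*0.000000] = 0.682936

Answer: Price = V(0,0) = 0.6829


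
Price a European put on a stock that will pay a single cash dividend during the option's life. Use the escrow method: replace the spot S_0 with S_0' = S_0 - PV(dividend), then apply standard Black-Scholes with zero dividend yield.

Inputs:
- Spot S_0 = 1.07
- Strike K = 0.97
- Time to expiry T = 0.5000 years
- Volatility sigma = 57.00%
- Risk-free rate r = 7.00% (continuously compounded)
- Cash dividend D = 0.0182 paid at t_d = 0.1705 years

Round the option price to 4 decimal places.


Answer: Price = 0.1076

Derivation:
PV(D) = D * exp(-r * t_d) = 0.0182 * 0.98813594 = 0.01798407
S_0' = S_0 - PV(D) = 1.0700 - 0.01798407 = 1.05201593
d1 = (ln(S_0'/K) + (r + sigma^2/2)*T) / (sigma*sqrt(T)) = 0.48974578
d2 = d1 - sigma*sqrt(T) = 0.08669491
exp(-rT) = 0.96560542
N(-d1) = 0.31215690; N(-d2) = 0.46545701
P = K * exp(-rT) * N(-d2) - S_0' * N(-d1) = 0.9700 * 0.96560542 * 0.46545701 - 1.05201593 * 0.31215690 = 0.1076


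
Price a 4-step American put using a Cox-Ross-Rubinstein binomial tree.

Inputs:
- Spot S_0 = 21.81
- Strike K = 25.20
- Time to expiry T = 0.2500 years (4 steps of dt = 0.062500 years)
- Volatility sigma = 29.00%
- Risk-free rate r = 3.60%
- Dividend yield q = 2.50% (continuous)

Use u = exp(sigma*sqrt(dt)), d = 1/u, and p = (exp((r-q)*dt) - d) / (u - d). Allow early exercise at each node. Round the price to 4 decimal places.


Answer: Price = V(0,0) = 3.5721

Derivation:
dt = T/N = 0.062500
u = exp(sigma*sqrt(dt)) = 1.075193; d = 1/u = 0.930066
p = (exp((r-q)*dt) - d) / (u - d) = 0.486622
Discount per step: exp(-r*dt) = 0.997753
Stock lattice S(k, i) with i counting down-moves:
  k=0: S(0,0) = 21.8100
  k=1: S(1,0) = 23.4500; S(1,1) = 20.2847
  k=2: S(2,0) = 25.2132; S(2,1) = 21.8100; S(2,2) = 18.8661
  k=3: S(3,0) = 27.1091; S(3,1) = 23.4500; S(3,2) = 20.2847; S(3,3) = 17.5467
  k=4: S(4,0) = 29.1475; S(4,1) = 25.2132; S(4,2) = 21.8100; S(4,3) = 18.8661; S(4,4) = 16.3196
Terminal payoffs V(N, i) = max(K - S_T, 0):
  V(4,0) = 0.000000; V(4,1) = 0.000000; V(4,2) = 3.390000; V(4,3) = 6.333864; V(4,4) = 8.880372
Backward induction: V(k, i) = exp(-r*dt) * [p * V(k+1, i) + (1-p) * V(k+1, i+1)]; then take max(V_cont, immediate exercise) for American.
  V(3,0) = exp(-r*dt) * [p*0.000000 + (1-p)*0.000000] = 0.000000; exercise = 0.000000; V(3,0) = max -> 0.000000
  V(3,1) = exp(-r*dt) * [p*0.000000 + (1-p)*3.390000] = 1.736441; exercise = 1.750045; V(3,1) = max -> 1.750045
  V(3,2) = exp(-r*dt) * [p*3.390000 + (1-p)*6.333864] = 4.890300; exercise = 4.915266; V(3,2) = max -> 4.915266
  V(3,3) = exp(-r*dt) * [p*6.333864 + (1-p)*8.880372] = 7.624012; exercise = 7.653253; V(3,3) = max -> 7.653253
  V(2,0) = exp(-r*dt) * [p*0.000000 + (1-p)*1.750045] = 0.896416; exercise = 0.000000; V(2,0) = max -> 0.896416
  V(2,1) = exp(-r*dt) * [p*1.750045 + (1-p)*4.915266] = 3.367415; exercise = 3.390000; V(2,1) = max -> 3.390000
  V(2,2) = exp(-r*dt) * [p*4.915266 + (1-p)*7.653253] = 6.306683; exercise = 6.333864; V(2,2) = max -> 6.333864
  V(1,0) = exp(-r*dt) * [p*0.896416 + (1-p)*3.390000] = 2.171676; exercise = 1.750045; V(1,0) = max -> 2.171676
  V(1,1) = exp(-r*dt) * [p*3.390000 + (1-p)*6.333864] = 4.890300; exercise = 4.915266; V(1,1) = max -> 4.915266
  V(0,0) = exp(-r*dt) * [p*2.171676 + (1-p)*4.915266] = 3.572129; exercise = 3.390000; V(0,0) = max -> 3.572129


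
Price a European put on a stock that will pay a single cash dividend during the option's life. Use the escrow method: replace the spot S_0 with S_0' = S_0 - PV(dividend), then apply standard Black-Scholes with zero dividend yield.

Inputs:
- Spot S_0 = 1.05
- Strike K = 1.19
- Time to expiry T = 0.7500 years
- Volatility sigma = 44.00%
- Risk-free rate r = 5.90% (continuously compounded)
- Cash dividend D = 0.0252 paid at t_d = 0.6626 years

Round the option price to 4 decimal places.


Answer: Price = 0.2259

Derivation:
PV(D) = D * exp(-r * t_d) = 0.0252 * 0.96166089 = 0.02423385
S_0' = S_0 - PV(D) = 1.0500 - 0.02423385 = 1.02576615
d1 = (ln(S_0'/K) + (r + sigma^2/2)*T) / (sigma*sqrt(T)) = -0.08309518
d2 = d1 - sigma*sqrt(T) = -0.46414635
exp(-rT) = 0.95671475
N(-d1) = 0.53311207; N(-d2) = 0.67872855
P = K * exp(-rT) * N(-d2) - S_0' * N(-d1) = 1.1900 * 0.95671475 * 0.67872855 - 1.02576615 * 0.53311207 = 0.2259


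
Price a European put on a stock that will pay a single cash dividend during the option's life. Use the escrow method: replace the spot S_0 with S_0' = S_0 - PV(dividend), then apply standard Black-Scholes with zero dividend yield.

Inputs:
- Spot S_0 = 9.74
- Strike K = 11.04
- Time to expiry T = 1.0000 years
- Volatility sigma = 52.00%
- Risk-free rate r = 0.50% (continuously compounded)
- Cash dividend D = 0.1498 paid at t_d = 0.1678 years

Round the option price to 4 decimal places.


PV(D) = D * exp(-r * t_d) = 0.1498 * 0.99916135 = 0.14967437
S_0' = S_0 - PV(D) = 9.7400 - 0.14967437 = 9.59032563
d1 = (ln(S_0'/K) + (r + sigma^2/2)*T) / (sigma*sqrt(T)) = -0.00109653
d2 = d1 - sigma*sqrt(T) = -0.52109653
exp(-rT) = 0.99501248
N(-d1) = 0.50043745; N(-d2) = 0.69885024
P = K * exp(-rT) * N(-d2) - S_0' * N(-d1) = 11.0400 * 0.99501248 * 0.69885024 - 9.59032563 * 0.50043745 = 2.8775

Answer: Price = 2.8775


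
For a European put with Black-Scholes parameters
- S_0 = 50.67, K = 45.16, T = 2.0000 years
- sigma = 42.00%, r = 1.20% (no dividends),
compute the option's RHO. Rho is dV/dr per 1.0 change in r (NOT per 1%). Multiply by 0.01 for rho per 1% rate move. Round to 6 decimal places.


Answer: Rho = -46.295395

Derivation:
d1 = 0.5312093904; d2 = -0.0627603058
phi(d1) = 0.3464453332; exp(-qT) = 1.0000000000; exp(-rT) = 0.9762857098
N(-d2) = 0.5250213126
Rho = -K*T*exp(-rT)*N(-d2) = -45.1600 * 2.0000 * 0.9762857098 * 0.5250213126 = -46.295395


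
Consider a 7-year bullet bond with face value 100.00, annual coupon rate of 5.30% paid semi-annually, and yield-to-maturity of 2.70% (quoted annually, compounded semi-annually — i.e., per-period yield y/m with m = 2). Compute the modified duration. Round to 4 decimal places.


Answer: Modified duration = 5.9508

Derivation:
Coupon per period c = face * coupon_rate / m = 2.650000
Periods per year m = 2; per-period yield y/m = 0.013500
Number of cashflows N = 14
Cashflows (t years, CF_t, discount factor 1/(1+y/m)^(m*t), PV):
  t = 0.5000: CF_t = 2.650000, DF = 0.986680, PV = 2.614702
  t = 1.0000: CF_t = 2.650000, DF = 0.973537, PV = 2.579873
  t = 1.5000: CF_t = 2.650000, DF = 0.960569, PV = 2.545509
  t = 2.0000: CF_t = 2.650000, DF = 0.947774, PV = 2.511602
  t = 2.5000: CF_t = 2.650000, DF = 0.935150, PV = 2.478147
  t = 3.0000: CF_t = 2.650000, DF = 0.922694, PV = 2.445138
  t = 3.5000: CF_t = 2.650000, DF = 0.910403, PV = 2.412568
  t = 4.0000: CF_t = 2.650000, DF = 0.898276, PV = 2.380432
  t = 4.5000: CF_t = 2.650000, DF = 0.886311, PV = 2.348725
  t = 5.0000: CF_t = 2.650000, DF = 0.874505, PV = 2.317439
  t = 5.5000: CF_t = 2.650000, DF = 0.862857, PV = 2.286570
  t = 6.0000: CF_t = 2.650000, DF = 0.851363, PV = 2.256113
  t = 6.5000: CF_t = 2.650000, DF = 0.840023, PV = 2.226061
  t = 7.0000: CF_t = 102.650000, DF = 0.828834, PV = 85.079790
Price P = sum_t PV_t = 116.482670
First compute Macaulay numerator sum_t t * PV_t:
  t * PV_t at t = 0.5000: 1.307351
  t * PV_t at t = 1.0000: 2.579873
  t * PV_t at t = 1.5000: 3.818263
  t * PV_t at t = 2.0000: 5.023204
  t * PV_t at t = 2.5000: 6.195368
  t * PV_t at t = 3.0000: 7.335414
  t * PV_t at t = 3.5000: 8.443989
  t * PV_t at t = 4.0000: 9.521730
  t * PV_t at t = 4.5000: 10.569261
  t * PV_t at t = 5.0000: 11.587196
  t * PV_t at t = 5.5000: 12.576138
  t * PV_t at t = 6.0000: 13.536678
  t * PV_t at t = 6.5000: 14.469397
  t * PV_t at t = 7.0000: 595.558533
Macaulay duration D = 702.522394 / 116.482670 = 6.031132
Modified duration = D / (1 + y/m) = 6.031132 / (1 + 0.013500) = 5.950797


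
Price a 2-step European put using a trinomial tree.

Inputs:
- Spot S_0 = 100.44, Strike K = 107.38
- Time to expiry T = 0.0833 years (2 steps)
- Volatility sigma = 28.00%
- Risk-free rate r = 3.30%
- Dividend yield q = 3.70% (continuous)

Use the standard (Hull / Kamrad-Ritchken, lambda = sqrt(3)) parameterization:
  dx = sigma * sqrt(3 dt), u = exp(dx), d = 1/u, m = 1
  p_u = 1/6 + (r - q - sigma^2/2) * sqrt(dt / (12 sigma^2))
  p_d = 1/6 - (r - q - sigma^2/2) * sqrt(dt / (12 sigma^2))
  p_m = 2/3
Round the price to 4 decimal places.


Answer: Price = V(0,0) = 8.0626

Derivation:
dt = T/N = 0.041650; dx = sigma*sqrt(3*dt) = 0.098975
u = exp(dx) = 1.104039; d = 1/u = 0.905765
p_u = 0.157577, p_m = 0.666667, p_d = 0.175756
Discount per step: exp(-r*dt) = 0.998626
Stock lattice S(k, j) with j the centered position index:
  k=0: S(0,+0) = 100.4400
  k=1: S(1,-1) = 90.9751; S(1,+0) = 100.4400; S(1,+1) = 110.8897
  k=2: S(2,-2) = 82.4020; S(2,-1) = 90.9751; S(2,+0) = 100.4400; S(2,+1) = 110.8897; S(2,+2) = 122.4265
Terminal payoffs V(N, j) = max(K - S_T, 0):
  V(2,-2) = 24.977956; V(2,-1) = 16.404942; V(2,+0) = 6.940000; V(2,+1) = 0.000000; V(2,+2) = 0.000000
Backward induction: V(k, j) = exp(-r*dt) * [p_u * V(k+1, j+1) + p_m * V(k+1, j) + p_d * V(k+1, j-1)]
  V(1,-1) = exp(-r*dt) * [p_u*6.940000 + p_m*16.404942 + p_d*24.977956] = 16.397691
  V(1,+0) = exp(-r*dt) * [p_u*0.000000 + p_m*6.940000 + p_d*16.404942] = 7.499622
  V(1,+1) = exp(-r*dt) * [p_u*0.000000 + p_m*0.000000 + p_d*6.940000] = 1.218073
  V(0,+0) = exp(-r*dt) * [p_u*1.218073 + p_m*7.499622 + p_d*16.397691] = 8.062595


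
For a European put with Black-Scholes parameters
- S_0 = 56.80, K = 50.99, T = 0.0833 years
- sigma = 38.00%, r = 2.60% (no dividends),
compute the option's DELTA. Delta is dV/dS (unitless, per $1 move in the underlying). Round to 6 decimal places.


d1 = 1.0584660482; d2 = 0.9487914386
phi(d1) = 0.2278395284; exp(-qT) = 1.0000000000; exp(-rT) = 0.9978365437
N(-d1) = 0.1449215108
Delta = -exp(-qT) * N(-d1) = -1.0000000000 * 0.1449215108 = -0.144922

Answer: Delta = -0.144922


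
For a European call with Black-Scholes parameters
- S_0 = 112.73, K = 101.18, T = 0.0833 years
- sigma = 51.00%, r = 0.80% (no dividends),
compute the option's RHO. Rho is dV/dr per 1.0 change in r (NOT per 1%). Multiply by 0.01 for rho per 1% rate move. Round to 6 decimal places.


Answer: Rho = 6.292318

Derivation:
d1 = 0.8124877892; d2 = 0.6652929184
phi(d1) = 0.2867895128; exp(-qT) = 1.0000000000; exp(-rT) = 0.9993338220
N(d2) = 0.7470684204
Rho = K*T*exp(-rT)*N(d2) = 101.1800 * 0.0833 * 0.9993338220 * 0.7470684204 = 6.292318


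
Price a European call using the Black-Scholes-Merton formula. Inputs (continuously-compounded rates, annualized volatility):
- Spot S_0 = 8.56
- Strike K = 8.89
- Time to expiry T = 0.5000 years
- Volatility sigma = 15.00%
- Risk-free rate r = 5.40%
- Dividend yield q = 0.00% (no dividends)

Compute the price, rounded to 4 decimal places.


Answer: Price = 0.3193

Derivation:
d1 = (ln(S/K) + (r - q + 0.5*sigma^2) * T) / (sigma * sqrt(T)) = -0.04904360
d2 = d1 - sigma * sqrt(T) = -0.15510962
exp(-rT) = 0.97336124; exp(-qT) = 1.00000000
C = S_0 * exp(-qT) * N(d1) - K * exp(-rT) * N(d2)
N(d1) = 0.48044227; N(d2) = 0.43836745
C = 8.5600 * 1.00000000 * 0.48044227 - 8.8900 * 0.97336124 * 0.43836745 = 0.3193


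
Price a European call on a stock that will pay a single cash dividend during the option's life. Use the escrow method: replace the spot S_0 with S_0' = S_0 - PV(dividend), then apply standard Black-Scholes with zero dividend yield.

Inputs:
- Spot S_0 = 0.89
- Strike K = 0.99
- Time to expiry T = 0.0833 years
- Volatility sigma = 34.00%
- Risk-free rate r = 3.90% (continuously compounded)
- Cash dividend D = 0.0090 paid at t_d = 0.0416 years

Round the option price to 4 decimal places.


PV(D) = D * exp(-r * t_d) = 0.0090 * 0.99837892 = 0.00898541
S_0' = S_0 - PV(D) = 0.8900 - 0.00898541 = 0.88101459
d1 = (ln(S_0'/K) + (r + sigma^2/2)*T) / (sigma*sqrt(T)) = -1.10636311
d2 = d1 - sigma*sqrt(T) = -1.20449303
exp(-rT) = 0.99675657
N(d1) = 0.13428469; N(d2) = 0.11419954
C = S_0' * N(d1) - K * exp(-rT) * N(d2) = 0.88101459 * 0.13428469 - 0.9900 * 0.99675657 * 0.11419954 = 0.0056

Answer: Price = 0.0056


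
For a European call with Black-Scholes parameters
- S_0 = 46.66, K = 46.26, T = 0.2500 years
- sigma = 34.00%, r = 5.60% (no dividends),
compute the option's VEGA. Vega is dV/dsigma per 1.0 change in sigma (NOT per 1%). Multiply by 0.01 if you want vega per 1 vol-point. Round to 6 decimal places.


d1 = 0.2179977046; d2 = 0.0479977046
phi(d1) = 0.3895745500; exp(-qT) = 1.0000000000; exp(-rT) = 0.9860975443
Vega = S * exp(-qT) * phi(d1) * sqrt(T) = 46.6600 * 1.0000000000 * 0.3895745500 * 0.5000000000 = 9.088774

Answer: Vega = 9.088774
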